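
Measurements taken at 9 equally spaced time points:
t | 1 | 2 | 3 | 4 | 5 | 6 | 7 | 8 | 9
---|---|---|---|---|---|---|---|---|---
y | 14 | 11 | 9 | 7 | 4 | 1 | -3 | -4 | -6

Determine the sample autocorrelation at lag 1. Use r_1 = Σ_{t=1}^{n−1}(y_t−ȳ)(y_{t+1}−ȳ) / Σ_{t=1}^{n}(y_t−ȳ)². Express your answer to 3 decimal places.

0.683

Mean ȳ = (14 + 11 + 9 + 7 + 4 + 1 − 3 − 4 − 6)/9 = 3.6667
Numerator Σ_{t=1}^{8}(y_t−ȳ)(y_{t+1}−ȳ) = 275.8889
Denominator Σ(y_t−ȳ)² = 404.0000
r_1 = 275.8889 / 404.0000 = 0.683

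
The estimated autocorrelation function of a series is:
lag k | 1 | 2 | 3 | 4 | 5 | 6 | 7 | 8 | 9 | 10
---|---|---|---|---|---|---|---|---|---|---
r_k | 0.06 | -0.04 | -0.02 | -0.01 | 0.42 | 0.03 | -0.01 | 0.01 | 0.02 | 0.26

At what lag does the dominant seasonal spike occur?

The largest autocorrelation is r_5 = 0.42, with a weaker echo at lag 10 (0.26); the remaining lags stay at or below 0.06.
The dominant spike at lag 5 indicates a seasonal period of 5.

5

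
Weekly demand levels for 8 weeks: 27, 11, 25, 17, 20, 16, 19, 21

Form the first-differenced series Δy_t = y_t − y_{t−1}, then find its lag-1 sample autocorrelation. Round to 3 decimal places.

-0.678

First differences Δy: -16, 14, -8, 3, -4, 3, 2
Mean of differences = -0.8571
Numerator Σ(Δy_t−Δȳ)(Δy_{t+1}−Δȳ) = -371.8776
Denominator Σ(Δy_t−Δȳ)² = 548.8571
r_1(Δy) = -371.8776 / 548.8571 = -0.678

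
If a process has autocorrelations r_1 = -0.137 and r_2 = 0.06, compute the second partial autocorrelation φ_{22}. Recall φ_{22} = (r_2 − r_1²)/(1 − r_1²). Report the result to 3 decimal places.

0.042

φ_{22} = (r_2 − r_1²) / (1 − r_1²)
r_1² = (-0.137)² = 0.018769
Numerator = 0.06 − 0.0188 = 0.0412; denominator = 1 − 0.0188 = 0.9812
φ_{22} = 0.0412 / 0.9812 = 0.042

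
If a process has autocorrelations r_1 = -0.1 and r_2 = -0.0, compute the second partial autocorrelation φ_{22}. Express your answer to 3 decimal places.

φ_{22} = (r_2 − r_1²) / (1 − r_1²)
r_1² = (-0.1)² = 0.01
Numerator = -0.0 − 0.0100 = -0.0100; denominator = 1 − 0.0100 = 0.9900
φ_{22} = -0.0100 / 0.9900 = -0.010

-0.010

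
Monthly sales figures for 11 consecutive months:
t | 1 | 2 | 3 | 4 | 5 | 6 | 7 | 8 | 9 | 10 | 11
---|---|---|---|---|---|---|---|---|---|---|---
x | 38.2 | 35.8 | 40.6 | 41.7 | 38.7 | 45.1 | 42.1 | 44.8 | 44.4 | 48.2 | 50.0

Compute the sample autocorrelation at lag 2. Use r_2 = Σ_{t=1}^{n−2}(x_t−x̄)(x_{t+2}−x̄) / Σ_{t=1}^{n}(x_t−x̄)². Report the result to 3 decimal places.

0.283

Mean x̄ = (38.2 + 35.8 + 40.6 + 41.7 + 38.7 + 45.1 + 42.1 + 44.8 + 44.4 + 48.2 + 50.0)/11 = 42.6909
Numerator Σ_{t=1}^{9}(x_t−x̄)(x_{t+2}−x̄) = 52.7162
Denominator Σ(x_t−x̄)² = 186.2291
r_2 = 52.7162 / 186.2291 = 0.283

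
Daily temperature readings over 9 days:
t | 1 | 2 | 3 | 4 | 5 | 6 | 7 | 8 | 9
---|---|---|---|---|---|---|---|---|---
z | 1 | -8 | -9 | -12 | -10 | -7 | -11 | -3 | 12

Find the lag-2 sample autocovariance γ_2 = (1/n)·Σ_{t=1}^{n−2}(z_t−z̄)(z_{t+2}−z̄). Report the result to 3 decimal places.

Mean z̄ = (1 − 8 − 9 − 12 − 10 − 7 − 11 − 3 + 12)/9 = -5.2222
Σ_{t=1}^{7}(z_t−z̄)(z_{t+2}−z̄) = -50.4321
γ_2 = -50.4321 / 9 = -5.604

-5.604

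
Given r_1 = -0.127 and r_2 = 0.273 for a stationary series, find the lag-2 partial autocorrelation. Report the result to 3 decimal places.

φ_{22} = (r_2 − r_1²) / (1 − r_1²)
r_1² = (-0.127)² = 0.016129
Numerator = 0.273 − 0.0161 = 0.2569; denominator = 1 − 0.0161 = 0.9839
φ_{22} = 0.2569 / 0.9839 = 0.261

0.261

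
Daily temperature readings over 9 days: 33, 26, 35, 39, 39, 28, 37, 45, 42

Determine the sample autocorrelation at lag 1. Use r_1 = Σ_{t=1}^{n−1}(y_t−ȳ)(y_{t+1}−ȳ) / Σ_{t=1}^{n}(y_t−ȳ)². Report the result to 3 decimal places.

0.248

Mean ȳ = (33 + 26 + 35 + 39 + 39 + 28 + 37 + 45 + 42)/9 = 36.0000
Numerator Σ_{t=1}^{8}(y_t−ȳ)(y_{t+1}−ȳ) = 77.0000
Denominator Σ(y_t−ȳ)² = 310.0000
r_1 = 77.0000 / 310.0000 = 0.248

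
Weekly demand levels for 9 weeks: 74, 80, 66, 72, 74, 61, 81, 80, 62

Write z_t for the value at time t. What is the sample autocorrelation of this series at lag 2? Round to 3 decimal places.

Mean z̄ = (74 + 80 + 66 + 72 + 74 + 61 + 81 + 80 + 62)/9 = 72.2222
Σ(z_t−z̄)(z_{t+2}−z̄) = (-11.0617) + (-1.7284) + (-11.0617) + (2.4938) + (15.6049) + (-87.2840) + (-89.7284) = -182.7654
Denominator Σ(z_t−z̄)² = 473.5556
r_2 = -182.7654 / 473.5556 = -0.386

-0.386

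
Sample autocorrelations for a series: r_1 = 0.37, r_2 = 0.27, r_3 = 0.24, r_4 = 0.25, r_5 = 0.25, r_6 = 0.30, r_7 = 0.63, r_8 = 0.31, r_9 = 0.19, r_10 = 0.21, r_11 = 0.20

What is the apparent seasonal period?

7

The largest autocorrelation is r_7 = 0.63; the remaining lags stay at or below 0.37. The elevated value at lag 1 (0.37), dropping to 0.27 at lag 2, reflects decaying short-term dependence rather than seasonality.
The dominant spike at lag 7 indicates a seasonal period of 7.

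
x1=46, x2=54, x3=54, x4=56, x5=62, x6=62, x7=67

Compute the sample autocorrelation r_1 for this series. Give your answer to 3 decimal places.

0.394

Mean x̄ = (46 + 54 + 54 + 56 + 62 + 62 + 67)/7 = 57.2857
Deviations from mean: -11.2857, -3.2857, -3.2857, -1.2857, 4.7143, 4.7143, 9.7143
Numerator Σ_{t=1}^{6}(x_t−x̄)(x_{t+1}−x̄) = 114.0612
Denominator Σ(x_t−x̄)² = 289.4286
r_1 = 114.0612 / 289.4286 = 0.394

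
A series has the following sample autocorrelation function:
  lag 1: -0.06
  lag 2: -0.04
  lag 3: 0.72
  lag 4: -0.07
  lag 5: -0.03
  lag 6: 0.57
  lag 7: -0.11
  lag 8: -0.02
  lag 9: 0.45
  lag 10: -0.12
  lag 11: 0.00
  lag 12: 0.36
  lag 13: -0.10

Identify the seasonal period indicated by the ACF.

The largest autocorrelation is r_3 = 0.72, with weaker echoes at lags 6 (0.57), 9 (0.45) and 12 (0.36); the remaining lags stay at or below 0.00.
The dominant spike at lag 3 indicates a seasonal period of 3.

3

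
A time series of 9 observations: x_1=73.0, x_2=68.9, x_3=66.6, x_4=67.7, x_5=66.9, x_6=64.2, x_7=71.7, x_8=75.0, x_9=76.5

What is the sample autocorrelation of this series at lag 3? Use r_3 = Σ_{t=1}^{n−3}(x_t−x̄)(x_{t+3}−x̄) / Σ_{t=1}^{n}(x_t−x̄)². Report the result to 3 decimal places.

-0.287

Mean x̄ = (73.0 + 68.9 + 66.6 + 67.7 + 66.9 + 64.2 + 71.7 + 75.0 + 76.5)/9 = 70.0556
Numerator Σ_{t=1}^{6}(x_t−x̄)(x_{t+3}−x̄) = -40.2670
Denominator Σ(x_t−x̄)² = 140.4222
r_3 = -40.2670 / 140.4222 = -0.287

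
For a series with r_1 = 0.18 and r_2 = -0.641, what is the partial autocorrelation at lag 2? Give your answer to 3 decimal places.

-0.696

φ_{22} = (r_2 − r_1²) / (1 − r_1²)
r_1² = (0.18)² = 0.0324
Numerator = -0.641 − 0.0324 = -0.6734; denominator = 1 − 0.0324 = 0.9676
φ_{22} = -0.6734 / 0.9676 = -0.696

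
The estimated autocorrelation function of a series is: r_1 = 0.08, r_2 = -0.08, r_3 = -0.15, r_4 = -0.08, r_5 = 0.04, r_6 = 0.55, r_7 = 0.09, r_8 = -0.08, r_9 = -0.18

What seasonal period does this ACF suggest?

The largest autocorrelation is r_6 = 0.55; the remaining lags stay at or below 0.09.
The dominant spike at lag 6 indicates a seasonal period of 6.

6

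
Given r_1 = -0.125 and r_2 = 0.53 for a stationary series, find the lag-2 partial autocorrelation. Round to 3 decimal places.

0.523

φ_{22} = (r_2 − r_1²) / (1 − r_1²)
r_1² = (-0.125)² = 0.015625
Numerator = 0.53 − 0.0156 = 0.5144; denominator = 1 − 0.0156 = 0.9844
φ_{22} = 0.5144 / 0.9844 = 0.523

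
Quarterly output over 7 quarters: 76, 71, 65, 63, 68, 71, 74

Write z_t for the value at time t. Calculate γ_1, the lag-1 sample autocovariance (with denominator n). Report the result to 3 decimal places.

Mean z̄ = (76 + 71 + 65 + 63 + 68 + 71 + 74)/7 = 69.7143
Deviations: 6.2857, 1.2857, -4.7143, -6.7143, -1.7143, 1.2857, 4.2857
Σ_{t=1}^{6}(z_t−z̄)(z_{t+1}−z̄) = 48.4898
γ_1 = 48.4898 / 7 = 6.927

6.927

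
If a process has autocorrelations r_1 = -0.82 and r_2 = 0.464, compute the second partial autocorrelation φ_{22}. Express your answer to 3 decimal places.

φ_{22} = (r_2 − r_1²) / (1 − r_1²)
r_1² = (-0.82)² = 0.6724
Numerator = 0.464 − 0.6724 = -0.2084; denominator = 1 − 0.6724 = 0.3276
φ_{22} = -0.2084 / 0.3276 = -0.636

-0.636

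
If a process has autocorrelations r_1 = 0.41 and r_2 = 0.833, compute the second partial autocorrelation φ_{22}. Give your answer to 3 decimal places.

0.799

φ_{22} = (r_2 − r_1²) / (1 − r_1²)
r_1² = (0.41)² = 0.1681
Numerator = 0.833 − 0.1681 = 0.6649; denominator = 1 − 0.1681 = 0.8319
φ_{22} = 0.6649 / 0.8319 = 0.799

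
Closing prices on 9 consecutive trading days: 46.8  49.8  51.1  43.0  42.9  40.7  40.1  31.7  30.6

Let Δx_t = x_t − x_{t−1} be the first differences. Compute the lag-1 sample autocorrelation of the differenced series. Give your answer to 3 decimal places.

-0.255

First differences Δx: 3.0, 1.3, -8.1, -0.1, -2.2, -0.6, -8.4, -1.1
Mean of differences = -2.0250
Numerator Σ(Δx_t−Δx̄)(Δx_{t+1}−Δx̄) = -30.7531
Denominator Σ(Δx_t−Δx̄)² = 120.4750
r_1(Δx) = -30.7531 / 120.4750 = -0.255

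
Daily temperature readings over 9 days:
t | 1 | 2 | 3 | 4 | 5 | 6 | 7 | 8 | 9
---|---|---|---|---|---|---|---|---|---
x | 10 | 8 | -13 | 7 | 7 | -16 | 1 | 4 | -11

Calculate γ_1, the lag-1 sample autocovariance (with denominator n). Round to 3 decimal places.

Mean x̄ = (10 + 8 − 13 + 7 + 7 − 16 + 1 + 4 − 11)/9 = -0.3333
Σ_{t=1}^{8}(x_t−x̄)(x_{t+1}−x̄) = -234.7778
γ_1 = -234.7778 / 9 = -26.086

-26.086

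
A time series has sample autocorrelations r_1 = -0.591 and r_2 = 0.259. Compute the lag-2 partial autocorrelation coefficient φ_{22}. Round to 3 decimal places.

φ_{22} = (r_2 − r_1²) / (1 − r_1²)
r_1² = (-0.591)² = 0.349281
Numerator = 0.259 − 0.3493 = -0.0903; denominator = 1 − 0.3493 = 0.6507
φ_{22} = -0.0903 / 0.6507 = -0.139

-0.139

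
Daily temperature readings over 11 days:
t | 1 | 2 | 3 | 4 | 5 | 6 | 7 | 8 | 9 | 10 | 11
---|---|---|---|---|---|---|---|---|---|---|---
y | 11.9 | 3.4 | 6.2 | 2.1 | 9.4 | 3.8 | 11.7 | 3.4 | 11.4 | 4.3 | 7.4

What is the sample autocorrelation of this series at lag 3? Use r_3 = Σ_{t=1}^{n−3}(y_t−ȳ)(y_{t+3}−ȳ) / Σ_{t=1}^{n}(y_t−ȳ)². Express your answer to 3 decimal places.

Mean ȳ = (11.9 + 3.4 + 6.2 + 2.1 + 9.4 + 3.8 + 11.7 + 3.4 + 11.4 + 4.3 + 7.4)/11 = 6.8182
Numerator Σ_{t=1}^{8}(y_t−ȳ)(y_{t+3}−ȳ) = -90.9055
Denominator Σ(y_t−ȳ)² = 139.1164
r_3 = -90.9055 / 139.1164 = -0.653

-0.653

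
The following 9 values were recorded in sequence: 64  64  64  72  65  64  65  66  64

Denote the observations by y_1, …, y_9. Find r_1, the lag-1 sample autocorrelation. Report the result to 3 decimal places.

-0.144

Mean ȳ = (64 + 64 + 64 + 72 + 65 + 64 + 65 + 66 + 64)/9 = 65.3333
Numerator Σ_{t=1}^{8}(y_t−ȳ)(y_{t+1}−ȳ) = -7.7778
Denominator Σ(y_t−ȳ)² = 54.0000
r_1 = -7.7778 / 54.0000 = -0.144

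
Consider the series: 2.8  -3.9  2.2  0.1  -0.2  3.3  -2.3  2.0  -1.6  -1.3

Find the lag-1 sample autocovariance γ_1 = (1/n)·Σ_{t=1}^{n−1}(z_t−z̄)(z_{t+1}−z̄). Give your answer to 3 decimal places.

Mean z̄ = (2.8 − 3.9 + 2.2 + 0.1 − 0.2 + 3.3 − 2.3 + 2.0 − 1.6 − 1.3)/10 = 0.1100
Σ_{t=1}^{9}(z_t−z̄)(z_{t+1}−z̄) = -33.2381
γ_1 = -33.2381 / 10 = -3.324

-3.324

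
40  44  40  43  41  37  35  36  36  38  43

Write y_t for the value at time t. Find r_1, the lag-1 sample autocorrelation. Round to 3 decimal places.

Mean ȳ = (40 + 44 + 40 + 43 + 41 + 37 + 35 + 36 + 36 + 38 + 43)/11 = 39.3636
Numerator Σ_{t=1}^{10}(y_t−ȳ)(y_{t+1}−ȳ) = 46.2314
Denominator Σ(y_t−ȳ)² = 100.5455
r_1 = 46.2314 / 100.5455 = 0.460

0.460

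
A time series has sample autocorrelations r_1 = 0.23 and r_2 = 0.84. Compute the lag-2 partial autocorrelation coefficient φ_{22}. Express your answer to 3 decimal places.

0.831

φ_{22} = (r_2 − r_1²) / (1 − r_1²)
r_1² = (0.23)² = 0.0529
Numerator = 0.84 − 0.0529 = 0.7871; denominator = 1 − 0.0529 = 0.9471
φ_{22} = 0.7871 / 0.9471 = 0.831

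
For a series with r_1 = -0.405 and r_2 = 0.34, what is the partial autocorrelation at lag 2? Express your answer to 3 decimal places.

0.211

φ_{22} = (r_2 − r_1²) / (1 − r_1²)
r_1² = (-0.405)² = 0.164025
Numerator = 0.34 − 0.1640 = 0.1760; denominator = 1 − 0.1640 = 0.8360
φ_{22} = 0.1760 / 0.8360 = 0.211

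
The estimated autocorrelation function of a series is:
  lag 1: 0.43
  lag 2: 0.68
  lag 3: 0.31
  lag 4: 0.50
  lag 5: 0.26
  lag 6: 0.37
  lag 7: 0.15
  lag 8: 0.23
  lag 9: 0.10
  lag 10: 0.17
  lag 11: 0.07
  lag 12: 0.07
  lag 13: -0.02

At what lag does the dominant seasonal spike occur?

The largest autocorrelation is r_2 = 0.68, with a weaker echo at lag 4 (0.50); the remaining lags stay at or below 0.43.
The dominant spike at lag 2 indicates a seasonal period of 2.

2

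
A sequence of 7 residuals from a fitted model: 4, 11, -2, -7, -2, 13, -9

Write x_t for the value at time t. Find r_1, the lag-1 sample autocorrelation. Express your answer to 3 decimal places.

Mean x̄ = (4 + 11 − 2 − 7 − 2 + 13 − 9)/7 = 1.1429
Numerator Σ_{t=1}^{6}(x_t−x̄)(x_{t+1}−x̄) = -109.1633
Denominator Σ(x_t−x̄)² = 434.8571
r_1 = -109.1633 / 434.8571 = -0.251

-0.251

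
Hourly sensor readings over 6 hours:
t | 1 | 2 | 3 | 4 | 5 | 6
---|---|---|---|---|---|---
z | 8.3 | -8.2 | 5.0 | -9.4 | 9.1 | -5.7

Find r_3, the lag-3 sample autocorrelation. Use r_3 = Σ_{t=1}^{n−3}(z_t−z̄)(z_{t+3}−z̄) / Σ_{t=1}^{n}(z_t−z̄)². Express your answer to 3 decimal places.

Mean z̄ = (8.3 − 8.2 + 5.0 − 9.4 + 9.1 − 5.7)/6 = -0.1500
Σ(z_t−z̄)(z_{t+3}−z̄) = (-78.1625) + (-74.4625) + (-28.5825) = -181.2075
Denominator Σ(z_t−z̄)² = 364.6550
r_3 = -181.2075 / 364.6550 = -0.497

-0.497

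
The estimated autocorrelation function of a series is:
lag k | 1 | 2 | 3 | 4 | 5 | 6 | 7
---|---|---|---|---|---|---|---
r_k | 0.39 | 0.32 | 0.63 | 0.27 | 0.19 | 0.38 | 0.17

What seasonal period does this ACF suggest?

3

The largest autocorrelation is r_3 = 0.63; the remaining lags stay at or below 0.39. The elevated value at lag 1 (0.39), dropping to 0.32 at lag 2, reflects decaying short-term dependence rather than seasonality.
The dominant spike at lag 3 indicates a seasonal period of 3.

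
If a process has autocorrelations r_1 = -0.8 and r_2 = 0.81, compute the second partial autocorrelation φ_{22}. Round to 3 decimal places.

0.472

φ_{22} = (r_2 − r_1²) / (1 − r_1²)
r_1² = (-0.8)² = 0.64
Numerator = 0.81 − 0.6400 = 0.1700; denominator = 1 − 0.6400 = 0.3600
φ_{22} = 0.1700 / 0.3600 = 0.472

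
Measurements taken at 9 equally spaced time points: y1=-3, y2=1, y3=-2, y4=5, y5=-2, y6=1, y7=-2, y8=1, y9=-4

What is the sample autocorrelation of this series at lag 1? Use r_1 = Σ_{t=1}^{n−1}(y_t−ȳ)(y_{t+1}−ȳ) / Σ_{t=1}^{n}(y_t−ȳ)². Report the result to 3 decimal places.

Mean ȳ = (-3 + 1 − 2 + 5 − 2 + 1 − 2 + 1 − 4)/9 = -0.5556
Numerator Σ_{t=1}^{8}(y_t−ȳ)(y_{t+1}−ȳ) = -34.1975
Denominator Σ(y_t−ȳ)² = 62.2222
r_1 = -34.1975 / 62.2222 = -0.550

-0.550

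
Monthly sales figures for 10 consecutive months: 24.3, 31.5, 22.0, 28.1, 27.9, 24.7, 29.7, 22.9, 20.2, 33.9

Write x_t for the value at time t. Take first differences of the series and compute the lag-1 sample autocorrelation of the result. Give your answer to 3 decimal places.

-0.414

First differences Δx: 7.2, -9.5, 6.1, -0.2, -3.2, 5.0, -6.8, -2.7, 13.7
Mean of differences = 1.0667
Numerator Σ(Δx_t−Δx̄)(Δx_{t+1}−Δx̄) = -184.6444
Denominator Σ(Δx_t−Δx̄)² = 445.5600
r_1(Δx) = -184.6444 / 445.5600 = -0.414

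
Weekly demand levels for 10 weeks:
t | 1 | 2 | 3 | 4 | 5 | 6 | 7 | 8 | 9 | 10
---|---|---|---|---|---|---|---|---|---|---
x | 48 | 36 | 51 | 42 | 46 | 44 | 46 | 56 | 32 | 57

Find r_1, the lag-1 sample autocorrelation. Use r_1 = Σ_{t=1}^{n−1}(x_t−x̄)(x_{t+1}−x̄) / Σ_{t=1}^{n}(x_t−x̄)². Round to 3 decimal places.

Mean x̄ = (48 + 36 + 51 + 42 + 46 + 44 + 46 + 56 + 32 + 57)/10 = 45.8000
Numerator Σ_{t=1}^{9}(x_t−x̄)(x_{t+1}−x̄) = -387.0400
Denominator Σ(x_t−x̄)² = 565.6000
r_1 = -387.0400 / 565.6000 = -0.684

-0.684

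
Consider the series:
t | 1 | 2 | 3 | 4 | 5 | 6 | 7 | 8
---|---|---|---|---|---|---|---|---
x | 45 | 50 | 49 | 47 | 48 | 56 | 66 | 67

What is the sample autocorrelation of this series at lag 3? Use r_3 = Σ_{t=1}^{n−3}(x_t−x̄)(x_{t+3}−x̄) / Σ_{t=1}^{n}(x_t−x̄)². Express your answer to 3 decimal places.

Mean x̄ = (45 + 50 + 49 + 47 + 48 + 56 + 66 + 67)/8 = 53.5000
Deviations from mean: -8.5000, -3.5000, -4.5000, -6.5000, -5.5000, 2.5000, 12.5000, 13.5000
Σ(x_t−x̄)(x_{t+3}−x̄) = (55.2500) + (19.2500) + (-11.2500) + (-81.2500) + (-74.2500) = -92.2500
Denominator Σ(x_t−x̄)² = 522.0000
r_3 = -92.2500 / 522.0000 = -0.177

-0.177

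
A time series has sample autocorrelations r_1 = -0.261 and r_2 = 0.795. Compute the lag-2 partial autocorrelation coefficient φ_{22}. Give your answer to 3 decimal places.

φ_{22} = (r_2 − r_1²) / (1 − r_1²)
r_1² = (-0.261)² = 0.068121
Numerator = 0.795 − 0.0681 = 0.7269; denominator = 1 − 0.0681 = 0.9319
φ_{22} = 0.7269 / 0.9319 = 0.780

0.780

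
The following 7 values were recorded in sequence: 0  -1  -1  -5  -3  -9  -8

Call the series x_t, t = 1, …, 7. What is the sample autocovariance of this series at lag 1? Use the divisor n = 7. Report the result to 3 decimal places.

Mean x̄ = (0 − 1 − 1 − 5 − 3 − 9 − 8)/7 = -3.8571
Σ_{t=1}^{6}(x_t−x̄)(x_{t+1}−x̄) = 31.8367
γ_1 = 31.8367 / 7 = 4.548

4.548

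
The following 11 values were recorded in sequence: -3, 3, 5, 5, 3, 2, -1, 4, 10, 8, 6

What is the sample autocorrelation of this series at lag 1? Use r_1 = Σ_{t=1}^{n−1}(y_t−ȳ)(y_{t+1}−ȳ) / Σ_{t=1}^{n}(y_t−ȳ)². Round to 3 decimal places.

Mean ȳ = (-3 + 3 + 5 + 5 + 3 + 2 − 1 + 4 + 10 + 8 + 6)/11 = 3.8182
Numerator Σ_{t=1}^{10}(y_t−ȳ)(y_{t+1}−ȳ) = 50.5124
Denominator Σ(y_t−ȳ)² = 137.6364
r_1 = 50.5124 / 137.6364 = 0.367

0.367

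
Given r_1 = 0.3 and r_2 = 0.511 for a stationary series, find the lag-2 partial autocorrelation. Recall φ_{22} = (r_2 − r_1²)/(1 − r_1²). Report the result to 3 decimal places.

0.463

φ_{22} = (r_2 − r_1²) / (1 − r_1²)
r_1² = (0.3)² = 0.09
Numerator = 0.511 − 0.0900 = 0.4210; denominator = 1 − 0.0900 = 0.9100
φ_{22} = 0.4210 / 0.9100 = 0.463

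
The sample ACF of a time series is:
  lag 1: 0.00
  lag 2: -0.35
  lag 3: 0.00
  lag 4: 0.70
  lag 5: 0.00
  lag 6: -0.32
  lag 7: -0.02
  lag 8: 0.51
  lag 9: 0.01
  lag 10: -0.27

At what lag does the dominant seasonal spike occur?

The largest autocorrelation is r_4 = 0.70, with a weaker echo at lag 8 (0.51); the remaining lags stay at or below 0.01.
The dominant spike at lag 4 indicates a seasonal period of 4.

4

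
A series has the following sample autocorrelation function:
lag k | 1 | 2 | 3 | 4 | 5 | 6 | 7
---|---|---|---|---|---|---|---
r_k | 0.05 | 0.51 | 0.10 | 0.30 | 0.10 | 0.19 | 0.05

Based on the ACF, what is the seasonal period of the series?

2

The largest autocorrelation is r_2 = 0.51, with weaker echoes at lags 4 (0.30) and 6 (0.19); the remaining lags stay at or below 0.10.
The dominant spike at lag 2 indicates a seasonal period of 2.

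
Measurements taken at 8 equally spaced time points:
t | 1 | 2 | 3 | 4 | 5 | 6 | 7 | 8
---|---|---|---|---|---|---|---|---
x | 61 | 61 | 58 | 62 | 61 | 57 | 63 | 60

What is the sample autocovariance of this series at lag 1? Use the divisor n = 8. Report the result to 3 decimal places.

-1.986

Mean x̄ = (61 + 61 + 58 + 62 + 61 + 57 + 63 + 60)/8 = 60.3750
Deviations: 0.6250, 0.6250, -2.3750, 1.6250, 0.6250, -3.3750, 2.6250, -0.3750
Σ_{t=1}^{7}(x_t−x̄)(x_{t+1}−x̄) = -15.8906
γ_1 = -15.8906 / 8 = -1.986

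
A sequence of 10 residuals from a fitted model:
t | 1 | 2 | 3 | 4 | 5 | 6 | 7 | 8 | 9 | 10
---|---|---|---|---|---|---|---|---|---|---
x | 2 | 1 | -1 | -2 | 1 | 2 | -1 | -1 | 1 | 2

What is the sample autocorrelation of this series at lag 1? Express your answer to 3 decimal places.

0.139

Mean x̄ = (2 + 1 − 1 − 2 + 1 + 2 − 1 − 1 + 1 + 2)/10 = 0.4000
Numerator Σ_{t=1}^{9}(x_t−x̄)(x_{t+1}−x̄) = 2.8400
Denominator Σ(x_t−x̄)² = 20.4000
r_1 = 2.8400 / 20.4000 = 0.139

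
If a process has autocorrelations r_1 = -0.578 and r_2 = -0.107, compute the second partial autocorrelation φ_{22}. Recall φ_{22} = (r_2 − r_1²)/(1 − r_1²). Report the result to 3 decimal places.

-0.662

φ_{22} = (r_2 − r_1²) / (1 − r_1²)
r_1² = (-0.578)² = 0.334084
Numerator = -0.107 − 0.3341 = -0.4411; denominator = 1 − 0.3341 = 0.6659
φ_{22} = -0.4411 / 0.6659 = -0.662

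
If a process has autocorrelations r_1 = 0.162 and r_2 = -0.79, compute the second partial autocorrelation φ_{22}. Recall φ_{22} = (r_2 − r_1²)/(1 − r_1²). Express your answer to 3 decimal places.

-0.838

φ_{22} = (r_2 − r_1²) / (1 − r_1²)
r_1² = (0.162)² = 0.026244
Numerator = -0.79 − 0.0262 = -0.8162; denominator = 1 − 0.0262 = 0.9738
φ_{22} = -0.8162 / 0.9738 = -0.838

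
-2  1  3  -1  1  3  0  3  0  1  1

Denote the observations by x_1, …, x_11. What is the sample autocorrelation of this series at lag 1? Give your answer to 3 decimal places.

-0.365

Mean x̄ = (-2 + 1 + 3 − 1 + 1 + 3 + 0 + 3 + 0 + 1 + 1)/11 = 0.9091
Numerator Σ_{t=1}^{10}(x_t−x̄)(x_{t+1}−x̄) = -9.8264
Denominator Σ(x_t−x̄)² = 26.9091
r_1 = -9.8264 / 26.9091 = -0.365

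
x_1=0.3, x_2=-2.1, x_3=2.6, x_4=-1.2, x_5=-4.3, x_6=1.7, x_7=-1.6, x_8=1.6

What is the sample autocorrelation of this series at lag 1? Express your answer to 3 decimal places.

Mean x̄ = (0.3 − 2.1 + 2.6 − 1.2 − 4.3 + 1.7 − 1.6 + 1.6)/8 = -0.3750
Deviations from mean: 0.6750, -1.7250, 2.9750, -0.8250, -3.9250, 2.0750, -1.2250, 1.9750
Numerator Σ_{t=1}^{7}(x_t−x̄)(x_{t+1}−x̄) = -18.6181
Denominator Σ(x_t−x̄)² = 38.0750
r_1 = -18.6181 / 38.0750 = -0.489

-0.489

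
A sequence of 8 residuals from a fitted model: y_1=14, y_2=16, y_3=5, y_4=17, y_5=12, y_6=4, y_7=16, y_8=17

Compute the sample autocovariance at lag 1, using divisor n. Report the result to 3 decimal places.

-8.268

Mean ȳ = (14 + 16 + 5 + 17 + 12 + 4 + 16 + 17)/8 = 12.6250
Deviations: 1.3750, 3.3750, -7.6250, 4.3750, -0.6250, -8.6250, 3.3750, 4.3750
Σ_{t=1}^{7}(y_t−ȳ)(y_{t+1}−ȳ) = -66.1406
γ_1 = -66.1406 / 8 = -8.268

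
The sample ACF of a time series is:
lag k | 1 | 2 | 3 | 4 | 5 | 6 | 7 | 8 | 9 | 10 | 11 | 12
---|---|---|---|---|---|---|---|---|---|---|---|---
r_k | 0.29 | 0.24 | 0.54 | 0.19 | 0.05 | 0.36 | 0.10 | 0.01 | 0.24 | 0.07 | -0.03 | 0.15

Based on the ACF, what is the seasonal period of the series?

3

The largest autocorrelation is r_3 = 0.54, with a weaker echo at lag 6 (0.36); the remaining lags stay at or below 0.29. The elevated value at lag 1 (0.29), dropping to 0.24 at lag 2, reflects decaying short-term dependence rather than seasonality.
The dominant spike at lag 3 indicates a seasonal period of 3.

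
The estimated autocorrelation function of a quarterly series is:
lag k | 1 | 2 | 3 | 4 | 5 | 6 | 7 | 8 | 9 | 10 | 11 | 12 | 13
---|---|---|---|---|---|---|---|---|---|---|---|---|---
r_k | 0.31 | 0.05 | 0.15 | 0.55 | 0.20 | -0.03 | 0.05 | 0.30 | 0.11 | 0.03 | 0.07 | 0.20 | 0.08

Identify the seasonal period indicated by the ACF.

4

The largest autocorrelation is r_4 = 0.55; the remaining lags stay at or below 0.31. The elevated value at lag 1 (0.31), dropping to 0.05 at lag 2, reflects decaying short-term dependence rather than seasonality.
The dominant spike at lag 4 indicates a seasonal period of 4.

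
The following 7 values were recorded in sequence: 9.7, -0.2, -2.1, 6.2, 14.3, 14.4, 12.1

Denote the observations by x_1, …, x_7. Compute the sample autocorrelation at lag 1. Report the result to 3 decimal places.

0.516

Mean x̄ = (9.7 − 0.2 − 2.1 + 6.2 + 14.3 + 14.4 + 12.1)/7 = 7.7714
Σ(x_t−x̄)(x_{t+1}−x̄) = (-15.3735) + (78.6894) + (15.5122) + (-10.2592) + (43.2751) + (28.6922) = 140.5363
Denominator Σ(x_t−x̄)² = 272.4743
r_1 = 140.5363 / 272.4743 = 0.516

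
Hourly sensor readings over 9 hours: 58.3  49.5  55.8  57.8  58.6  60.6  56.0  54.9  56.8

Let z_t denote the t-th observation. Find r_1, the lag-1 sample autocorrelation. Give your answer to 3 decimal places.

0.012

Mean z̄ = (58.3 + 49.5 + 55.8 + 57.8 + 58.6 + 60.6 + 56.0 + 54.9 + 56.8)/9 = 56.4778
Numerator Σ_{t=1}^{8}(z_t−z̄)(z_{t+1}−z̄) = 0.9484
Denominator Σ(z_t−z̄)² = 78.5356
r_1 = 0.9484 / 78.5356 = 0.012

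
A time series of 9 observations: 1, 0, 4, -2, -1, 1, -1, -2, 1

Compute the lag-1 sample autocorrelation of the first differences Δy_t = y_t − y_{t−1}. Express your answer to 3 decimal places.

-0.514

First differences Δy: -1, 4, -6, 1, 2, -2, -1, 3
Mean of differences = 0.0000
Numerator Σ(Δy_t−Δȳ)(Δy_{t+1}−Δȳ) = -37.0000
Denominator Σ(Δy_t−Δȳ)² = 72.0000
r_1(Δy) = -37.0000 / 72.0000 = -0.514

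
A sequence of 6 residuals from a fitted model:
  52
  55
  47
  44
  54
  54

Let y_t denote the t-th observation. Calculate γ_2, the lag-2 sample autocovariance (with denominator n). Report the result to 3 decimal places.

Mean ȳ = (52 + 55 + 47 + 44 + 54 + 54)/6 = 51.0000
Σ_{t=1}^{4}(y_t−ȳ)(y_{t+2}−ȳ) = -65.0000
γ_2 = -65.0000 / 6 = -10.833

-10.833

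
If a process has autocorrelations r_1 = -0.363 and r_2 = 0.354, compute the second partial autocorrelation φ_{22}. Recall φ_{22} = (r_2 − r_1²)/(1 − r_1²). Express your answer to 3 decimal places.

φ_{22} = (r_2 − r_1²) / (1 − r_1²)
r_1² = (-0.363)² = 0.131769
Numerator = 0.354 − 0.1318 = 0.2222; denominator = 1 − 0.1318 = 0.8682
φ_{22} = 0.2222 / 0.8682 = 0.256

0.256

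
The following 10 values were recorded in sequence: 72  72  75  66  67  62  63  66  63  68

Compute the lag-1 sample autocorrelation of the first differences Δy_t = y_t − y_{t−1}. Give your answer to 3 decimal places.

First differences Δy: 0, 3, -9, 1, -5, 1, 3, -3, 5
Mean of differences = -0.4444
Numerator Σ(Δy_t−Δȳ)(Δy_{t+1}−Δȳ) = -71.1975
Denominator Σ(Δy_t−Δȳ)² = 158.2222
r_1(Δy) = -71.1975 / 158.2222 = -0.450

-0.450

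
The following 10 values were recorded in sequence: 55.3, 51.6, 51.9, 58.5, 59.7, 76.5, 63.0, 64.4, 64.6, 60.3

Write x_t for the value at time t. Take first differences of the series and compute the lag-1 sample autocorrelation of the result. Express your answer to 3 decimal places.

First differences Δx: -3.7, 0.3, 6.6, 1.2, 16.8, -13.5, 1.4, 0.2, -4.3
Mean of differences = 0.5556
Numerator Σ(Δx_t−Δx̄)(Δx_{t+1}−Δx̄) = -224.8609
Denominator Σ(Δx_t−Δx̄)² = 540.9822
r_1(Δx) = -224.8609 / 540.9822 = -0.416

-0.416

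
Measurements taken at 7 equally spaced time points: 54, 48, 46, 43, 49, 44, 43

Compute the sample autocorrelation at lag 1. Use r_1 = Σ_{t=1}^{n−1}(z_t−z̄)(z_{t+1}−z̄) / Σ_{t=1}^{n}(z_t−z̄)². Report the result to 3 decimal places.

Mean z̄ = (54 + 48 + 46 + 43 + 49 + 44 + 43)/7 = 46.7143
Deviations from mean: 7.2857, 1.2857, -0.7143, -3.7143, 2.2857, -2.7143, -3.7143
Σ(z_t−z̄)(z_{t+1}−z̄) = (9.3673) + (-0.9184) + (2.6531) + (-8.4898) + (-6.2041) + (10.0816) = 6.4898
Denominator Σ(z_t−z̄)² = 95.4286
r_1 = 6.4898 / 95.4286 = 0.068

0.068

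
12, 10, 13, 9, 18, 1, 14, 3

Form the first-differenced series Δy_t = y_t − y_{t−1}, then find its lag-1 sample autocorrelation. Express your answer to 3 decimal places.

First differences Δy: -2, 3, -4, 9, -17, 13, -11
Mean of differences = -1.2857
Numerator Σ(Δy_t−Δȳ)(Δy_{t+1}−Δȳ) = -567.5102
Denominator Σ(Δy_t−Δȳ)² = 677.4286
r_1(Δy) = -567.5102 / 677.4286 = -0.838

-0.838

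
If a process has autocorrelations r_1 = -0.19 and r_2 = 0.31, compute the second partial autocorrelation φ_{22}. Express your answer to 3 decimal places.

φ_{22} = (r_2 − r_1²) / (1 − r_1²)
r_1² = (-0.19)² = 0.0361
Numerator = 0.31 − 0.0361 = 0.2739; denominator = 1 − 0.0361 = 0.9639
φ_{22} = 0.2739 / 0.9639 = 0.284

0.284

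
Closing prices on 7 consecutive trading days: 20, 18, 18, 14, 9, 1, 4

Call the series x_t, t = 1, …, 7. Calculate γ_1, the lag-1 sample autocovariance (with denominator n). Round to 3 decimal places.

Mean x̄ = (20 + 18 + 18 + 14 + 9 + 1 + 4)/7 = 12.0000
Deviations: 8.0000, 6.0000, 6.0000, 2.0000, -3.0000, -11.0000, -8.0000
Σ_{t=1}^{6}(x_t−x̄)(x_{t+1}−x̄) = 211.0000
γ_1 = 211.0000 / 7 = 30.143

30.143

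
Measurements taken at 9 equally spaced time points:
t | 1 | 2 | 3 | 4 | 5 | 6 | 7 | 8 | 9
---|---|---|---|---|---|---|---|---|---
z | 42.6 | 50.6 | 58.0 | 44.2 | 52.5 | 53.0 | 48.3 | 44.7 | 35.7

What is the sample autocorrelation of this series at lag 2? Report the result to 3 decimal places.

-0.147

Mean z̄ = (42.6 + 50.6 + 58.0 + 44.2 + 52.5 + 53.0 + 48.3 + 44.7 + 35.7)/9 = 47.7333
Numerator Σ_{t=1}^{7}(z_t−z̄)(z_{t+2}−z̄) = -52.5956
Denominator Σ(z_t−z̄)² = 357.2400
r_2 = -52.5956 / 357.2400 = -0.147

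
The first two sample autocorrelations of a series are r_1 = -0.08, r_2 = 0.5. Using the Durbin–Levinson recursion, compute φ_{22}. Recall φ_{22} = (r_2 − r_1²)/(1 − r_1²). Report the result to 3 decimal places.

0.497

φ_{22} = (r_2 − r_1²) / (1 − r_1²)
r_1² = (-0.08)² = 0.0064
Numerator = 0.5 − 0.0064 = 0.4936; denominator = 1 − 0.0064 = 0.9936
φ_{22} = 0.4936 / 0.9936 = 0.497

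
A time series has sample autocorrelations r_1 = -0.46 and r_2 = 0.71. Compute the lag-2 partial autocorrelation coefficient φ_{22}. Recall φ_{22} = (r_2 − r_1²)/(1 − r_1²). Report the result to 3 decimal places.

0.632

φ_{22} = (r_2 − r_1²) / (1 − r_1²)
r_1² = (-0.46)² = 0.2116
Numerator = 0.71 − 0.2116 = 0.4984; denominator = 1 − 0.2116 = 0.7884
φ_{22} = 0.4984 / 0.7884 = 0.632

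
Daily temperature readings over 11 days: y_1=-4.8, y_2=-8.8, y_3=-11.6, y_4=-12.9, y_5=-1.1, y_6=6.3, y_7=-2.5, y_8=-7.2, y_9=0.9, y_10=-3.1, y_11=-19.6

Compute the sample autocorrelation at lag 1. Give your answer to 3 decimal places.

0.167

Mean ȳ = (-4.8 − 8.8 − 11.6 − 12.9 − 1.1 + 6.3 − 2.5 − 7.2 + 0.9 − 3.1 − 19.6)/11 = -5.8545
Numerator Σ_{t=1}^{10}(y_t−ȳ)(y_{t+1}−ȳ) = 86.5025
Denominator Σ(y_t−ȳ)² = 517.9873
r_1 = 86.5025 / 517.9873 = 0.167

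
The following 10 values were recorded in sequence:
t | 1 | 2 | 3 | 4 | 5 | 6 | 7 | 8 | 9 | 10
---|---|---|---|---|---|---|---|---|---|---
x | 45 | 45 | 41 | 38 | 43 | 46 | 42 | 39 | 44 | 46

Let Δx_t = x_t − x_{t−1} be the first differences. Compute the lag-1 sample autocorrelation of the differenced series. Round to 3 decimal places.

0.063

First differences Δx: 0, -4, -3, 5, 3, -4, -3, 5, 2
Mean of differences = 0.1111
Numerator Σ(Δx_t−Δx̄)(Δx_{t+1}−Δx̄) = 7.0988
Denominator Σ(Δx_t−Δx̄)² = 112.8889
r_1(Δx) = 7.0988 / 112.8889 = 0.063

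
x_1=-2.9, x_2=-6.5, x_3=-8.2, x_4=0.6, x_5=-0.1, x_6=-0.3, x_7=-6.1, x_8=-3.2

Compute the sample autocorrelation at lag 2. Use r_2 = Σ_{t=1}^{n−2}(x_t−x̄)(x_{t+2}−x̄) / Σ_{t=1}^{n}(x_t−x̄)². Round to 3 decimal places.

Mean x̄ = (-2.9 − 6.5 − 8.2 + 0.6 − 0.1 − 0.3 − 6.1 − 3.2)/8 = -3.3375
Deviations from mean: 0.4375, -3.1625, -4.8625, 3.9375, 3.2375, 3.0375, -2.7625, 0.1375
Numerator Σ_{t=1}^{6}(x_t−x̄)(x_{t+2}−x̄) = -26.8878
Denominator Σ(x_t−x̄)² = 76.6988
r_2 = -26.8878 / 76.6988 = -0.351

-0.351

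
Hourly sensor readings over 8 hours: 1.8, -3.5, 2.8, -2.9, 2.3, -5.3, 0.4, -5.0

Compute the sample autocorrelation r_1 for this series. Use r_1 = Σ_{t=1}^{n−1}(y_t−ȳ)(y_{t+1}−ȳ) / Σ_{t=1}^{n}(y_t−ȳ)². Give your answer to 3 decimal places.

-0.705

Mean ȳ = (1.8 − 3.5 + 2.8 − 2.9 + 2.3 − 5.3 + 0.4 − 5.0)/8 = -1.1750
Deviations from mean: 2.9750, -2.3250, 3.9750, -1.7250, 3.4750, -4.1250, 1.5750, -3.8250
Σ(y_t−ȳ)(y_{t+1}−ȳ) = (-6.9169) + (-9.2419) + (-6.8569) + (-5.9944) + (-14.3344) + (-6.4969) + (-6.0244) = -55.8656
Denominator Σ(y_t−ȳ)² = 79.2350
r_1 = -55.8656 / 79.2350 = -0.705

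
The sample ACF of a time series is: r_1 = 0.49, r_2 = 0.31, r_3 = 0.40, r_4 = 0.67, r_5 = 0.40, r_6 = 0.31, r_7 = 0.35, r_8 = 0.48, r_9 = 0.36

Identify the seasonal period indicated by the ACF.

The largest autocorrelation is r_4 = 0.67; the remaining lags stay at or below 0.49. The elevated value at lag 1 (0.49), dropping to 0.31 at lag 2, reflects decaying short-term dependence rather than seasonality.
The dominant spike at lag 4 indicates a seasonal period of 4.

4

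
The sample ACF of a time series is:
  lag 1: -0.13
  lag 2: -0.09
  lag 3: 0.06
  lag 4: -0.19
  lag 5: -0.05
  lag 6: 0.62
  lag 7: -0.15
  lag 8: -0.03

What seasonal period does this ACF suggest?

The largest autocorrelation is r_6 = 0.62; the remaining lags stay at or below 0.06.
The dominant spike at lag 6 indicates a seasonal period of 6.

6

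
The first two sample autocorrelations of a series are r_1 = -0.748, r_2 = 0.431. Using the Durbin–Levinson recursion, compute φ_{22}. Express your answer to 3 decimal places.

φ_{22} = (r_2 − r_1²) / (1 − r_1²)
r_1² = (-0.748)² = 0.559504
Numerator = 0.431 − 0.5595 = -0.1285; denominator = 1 − 0.5595 = 0.4405
φ_{22} = -0.1285 / 0.4405 = -0.292

-0.292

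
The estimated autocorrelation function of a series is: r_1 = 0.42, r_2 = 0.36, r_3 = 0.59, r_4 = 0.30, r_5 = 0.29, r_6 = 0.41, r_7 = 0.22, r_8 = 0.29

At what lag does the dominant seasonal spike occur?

The largest autocorrelation is r_3 = 0.59; the remaining lags stay at or below 0.42. The elevated value at lag 1 (0.42), dropping to 0.36 at lag 2, reflects decaying short-term dependence rather than seasonality.
The dominant spike at lag 3 indicates a seasonal period of 3.

3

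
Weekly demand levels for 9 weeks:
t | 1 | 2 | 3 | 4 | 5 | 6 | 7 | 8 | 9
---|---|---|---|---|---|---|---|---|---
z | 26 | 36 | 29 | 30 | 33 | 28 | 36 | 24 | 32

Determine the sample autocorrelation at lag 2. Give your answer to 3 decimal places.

Mean z̄ = (26 + 36 + 29 + 30 + 33 + 28 + 36 + 24 + 32)/9 = 30.4444
Numerator Σ_{t=1}^{7}(z_t−z̄)(z_{t+2}−z̄) = 39.9383
Denominator Σ(z_t−z̄)² = 140.2222
r_2 = 39.9383 / 140.2222 = 0.285

0.285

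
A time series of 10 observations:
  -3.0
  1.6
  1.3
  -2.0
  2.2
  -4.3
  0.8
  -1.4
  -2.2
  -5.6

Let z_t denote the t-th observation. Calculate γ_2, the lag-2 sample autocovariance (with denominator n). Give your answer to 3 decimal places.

Mean z̄ = (-3.0 + 1.6 + 1.3 − 2.0 + 2.2 − 4.3 + 0.8 − 1.4 − 2.2 − 5.6)/10 = -1.2600
Σ_{t=1}^{8}(z_t−z̄)(z_{t+2}−z̄) = 10.7608
γ_2 = 10.7608 / 10 = 1.076

1.076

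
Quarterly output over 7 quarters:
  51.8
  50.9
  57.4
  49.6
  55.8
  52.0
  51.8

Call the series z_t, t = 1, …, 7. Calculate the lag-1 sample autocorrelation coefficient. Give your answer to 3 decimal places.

Mean z̄ = (51.8 + 50.9 + 57.4 + 49.6 + 55.8 + 52.0 + 51.8)/7 = 52.7571
Deviations from mean: -0.9571, -1.8571, 4.6429, -3.1571, 3.0429, -0.7571, -0.9571
Σ(z_t−z̄)(z_{t+1}−z̄) = (1.7776) + (-8.6224) + (-14.6582) + (-9.6067) + (-2.3039) + (0.7247) = -32.6890
Denominator Σ(z_t−z̄)² = 46.6371
r_1 = -32.6890 / 46.6371 = -0.701

-0.701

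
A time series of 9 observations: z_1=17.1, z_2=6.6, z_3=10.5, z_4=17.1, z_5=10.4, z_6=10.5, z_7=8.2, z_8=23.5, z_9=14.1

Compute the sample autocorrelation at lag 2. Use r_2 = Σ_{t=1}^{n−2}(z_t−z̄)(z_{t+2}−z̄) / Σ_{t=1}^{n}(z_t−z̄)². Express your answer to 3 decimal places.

-0.256

Mean z̄ = (17.1 + 6.6 + 10.5 + 17.1 + 10.4 + 10.5 + 8.2 + 23.5 + 14.1)/9 = 13.1111
Σ(z_t−z̄)(z_{t+2}−z̄) = (-10.4154) + (-25.9721) + (7.0790) + (-10.4154) + (13.3146) + (-27.1265) + (-4.8565) = -58.3925
Denominator Σ(z_t−z̄)² = 228.2289
r_2 = -58.3925 / 228.2289 = -0.256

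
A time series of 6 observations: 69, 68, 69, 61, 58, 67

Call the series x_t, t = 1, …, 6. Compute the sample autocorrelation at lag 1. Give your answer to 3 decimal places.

0.212

Mean x̄ = (69 + 68 + 69 + 61 + 58 + 67)/6 = 65.3333
Deviations from mean: 3.6667, 2.6667, 3.6667, -4.3333, -7.3333, 1.6667
Σ(x_t−x̄)(x_{t+1}−x̄) = (9.7778) + (9.7778) + (-15.8889) + (31.7778) + (-12.2222) = 23.2222
Denominator Σ(x_t−x̄)² = 109.3333
r_1 = 23.2222 / 109.3333 = 0.212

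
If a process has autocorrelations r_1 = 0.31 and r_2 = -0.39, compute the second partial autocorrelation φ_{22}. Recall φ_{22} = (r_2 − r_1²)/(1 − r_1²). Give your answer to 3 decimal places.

-0.538

φ_{22} = (r_2 − r_1²) / (1 − r_1²)
r_1² = (0.31)² = 0.0961
Numerator = -0.39 − 0.0961 = -0.4861; denominator = 1 − 0.0961 = 0.9039
φ_{22} = -0.4861 / 0.9039 = -0.538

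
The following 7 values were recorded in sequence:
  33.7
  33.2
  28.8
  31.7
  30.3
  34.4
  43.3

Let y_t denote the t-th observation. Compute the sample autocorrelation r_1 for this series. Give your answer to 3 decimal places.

0.171

Mean ȳ = (33.7 + 33.2 + 28.8 + 31.7 + 30.3 + 34.4 + 43.3)/7 = 33.6286
Deviations from mean: 0.0714, -0.4286, -4.8286, -1.9286, -3.3286, 0.7714, 9.6714
Σ(y_t−ȳ)(y_{t+1}−ȳ) = (-0.0306) + (2.0694) + (9.3122) + (6.4194) + (-2.5678) + (7.4608) = 22.6635
Denominator Σ(y_t−ȳ)² = 132.4343
r_1 = 22.6635 / 132.4343 = 0.171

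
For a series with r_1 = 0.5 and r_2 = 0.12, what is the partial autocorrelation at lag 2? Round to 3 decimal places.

φ_{22} = (r_2 − r_1²) / (1 − r_1²)
r_1² = (0.5)² = 0.25
Numerator = 0.12 − 0.2500 = -0.1300; denominator = 1 − 0.2500 = 0.7500
φ_{22} = -0.1300 / 0.7500 = -0.173

-0.173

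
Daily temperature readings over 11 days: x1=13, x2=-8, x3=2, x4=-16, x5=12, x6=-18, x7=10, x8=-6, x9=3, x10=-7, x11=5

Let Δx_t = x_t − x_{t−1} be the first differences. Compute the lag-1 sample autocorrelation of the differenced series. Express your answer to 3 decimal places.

-0.864

First differences Δx: -21, 10, -18, 28, -30, 28, -16, 9, -10, 12
Mean of differences = -0.8000
Numerator Σ(Δx_t−Δx̄)(Δx_{t+1}−Δx̄) = -3375.8400
Denominator Σ(Δx_t−Δx̄)² = 3907.6000
r_1(Δx) = -3375.8400 / 3907.6000 = -0.864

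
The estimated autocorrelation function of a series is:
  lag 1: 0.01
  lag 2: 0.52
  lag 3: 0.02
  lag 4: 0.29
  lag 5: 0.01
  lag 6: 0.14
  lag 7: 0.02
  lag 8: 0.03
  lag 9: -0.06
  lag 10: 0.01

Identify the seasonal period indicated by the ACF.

The largest autocorrelation is r_2 = 0.52, with a weaker echo at lag 4 (0.29); the remaining lags stay at or below 0.14.
The dominant spike at lag 2 indicates a seasonal period of 2.

2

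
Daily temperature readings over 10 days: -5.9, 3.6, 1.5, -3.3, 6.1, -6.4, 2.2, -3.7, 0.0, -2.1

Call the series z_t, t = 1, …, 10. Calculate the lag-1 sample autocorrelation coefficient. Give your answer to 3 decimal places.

-0.661

Mean z̄ = (-5.9 + 3.6 + 1.5 − 3.3 + 6.1 − 6.4 + 2.2 − 3.7 + 0.0 − 2.1)/10 = -0.8000
Numerator Σ_{t=1}^{9}(z_t−z̄)(z_{t+1}−z̄) = -102.8200
Denominator Σ(z_t−z̄)² = 155.6200
r_1 = -102.8200 / 155.6200 = -0.661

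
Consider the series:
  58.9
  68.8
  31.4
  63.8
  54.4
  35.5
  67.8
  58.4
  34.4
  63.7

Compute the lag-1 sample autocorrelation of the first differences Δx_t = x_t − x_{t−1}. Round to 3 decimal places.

First differences Δx: 9.9, -37.4, 32.4, -9.4, -18.9, 32.3, -9.4, -24.0, 29.3
Mean of differences = 0.5333
Numerator Σ(Δx_t−Δx̄)(Δx_{t+1}−Δx̄) = -3082.5478
Denominator Σ(Δx_t−Δx̄)² = 5555.6800
r_1(Δx) = -3082.5478 / 5555.6800 = -0.555

-0.555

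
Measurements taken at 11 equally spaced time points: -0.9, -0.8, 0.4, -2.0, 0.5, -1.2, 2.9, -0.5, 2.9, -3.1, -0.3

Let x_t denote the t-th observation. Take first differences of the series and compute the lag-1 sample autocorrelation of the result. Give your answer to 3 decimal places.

First differences Δx: 0.1, 1.2, -2.4, 2.5, -1.7, 4.1, -3.4, 3.4, -6.0, 2.8
Mean of differences = 0.0600
Numerator Σ(Δx_t−Δx̄)(Δx_{t+1}−Δx̄) = -82.5456
Denominator Σ(Δx_t−Δx̄)² = 100.0840
r_1(Δx) = -82.5456 / 100.0840 = -0.825

-0.825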